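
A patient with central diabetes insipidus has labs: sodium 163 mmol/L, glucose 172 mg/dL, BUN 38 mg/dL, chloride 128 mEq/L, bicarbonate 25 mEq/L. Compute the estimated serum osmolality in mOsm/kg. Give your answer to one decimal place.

349.1 mOsm/kg

Calculated osmolality = 2·Na + glucose/18 + BUN/2.8
= 2·163 + 172/18 + 38/2.8
= 326 + 9.56 + 13.57
= 349.13 mOsm/kg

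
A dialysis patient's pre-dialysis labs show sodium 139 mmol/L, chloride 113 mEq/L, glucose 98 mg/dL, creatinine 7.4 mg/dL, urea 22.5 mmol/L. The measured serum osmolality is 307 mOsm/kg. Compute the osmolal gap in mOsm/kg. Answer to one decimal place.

1.1 mOsm/kg

Calculated osmolality = 2·Na + glucose/18 + urea
= 2·139 + 98/18 + 22.5
= 278 + 5.44 + 22.50
= 305.94 mOsm/kg ≈ 305.9 mOsm/kg
Osmolar gap = measured − calculated = 307 − 305.9 = 1.1 mOsm/kg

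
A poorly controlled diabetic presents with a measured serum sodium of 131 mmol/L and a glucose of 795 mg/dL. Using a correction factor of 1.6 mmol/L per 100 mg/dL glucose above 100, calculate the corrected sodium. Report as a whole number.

Corrected Na = measured Na + 1.6 · (glucose − 100)/100
= 131 + 1.6 · (795 − 100)/100
= 131 + 11.1
= 142.1 mmol/L

142 mmol/L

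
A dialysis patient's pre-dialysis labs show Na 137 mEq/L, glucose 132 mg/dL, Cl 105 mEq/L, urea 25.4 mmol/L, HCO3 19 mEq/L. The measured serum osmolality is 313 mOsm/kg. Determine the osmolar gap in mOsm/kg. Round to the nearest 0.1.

Calculated osmolality = 2·Na + glucose/18 + urea
= 2·137 + 132/18 + 25.4
= 274 + 7.33 + 25.40
= 306.73 mOsm/kg ≈ 306.7 mOsm/kg
Osmolar gap = measured − calculated = 313 − 306.7 = 6.3 mOsm/kg

6.3 mOsm/kg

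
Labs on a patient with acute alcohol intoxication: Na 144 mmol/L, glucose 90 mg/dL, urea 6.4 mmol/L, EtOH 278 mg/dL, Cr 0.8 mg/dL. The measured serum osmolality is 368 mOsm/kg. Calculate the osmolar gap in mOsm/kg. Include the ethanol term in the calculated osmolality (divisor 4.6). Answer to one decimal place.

8.2 mOsm/kg

Calculated osmolality = 2·Na + glucose/18 + urea + ethanol/4.6
= 2·144 + 90/18 + 6.4 + 278/4.6
= 288 + 5 + 6.40 + 60.43
= 359.83 mOsm/kg ≈ 359.8 mOsm/kg
Osmolar gap = measured − calculated = 368 − 359.8 = 8.2 mOsm/kg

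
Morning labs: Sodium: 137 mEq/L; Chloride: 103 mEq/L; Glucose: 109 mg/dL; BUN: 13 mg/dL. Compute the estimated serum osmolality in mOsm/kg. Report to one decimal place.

Calculated osmolality = 2·Na + glucose/18 + BUN/2.8
= 2·137 + 109/18 + 13/2.8
= 274 + 6.06 + 4.64
= 284.7 mOsm/kg

284.7 mOsm/kg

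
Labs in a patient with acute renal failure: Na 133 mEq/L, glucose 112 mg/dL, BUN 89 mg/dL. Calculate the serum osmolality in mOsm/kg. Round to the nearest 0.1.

Calculated osmolality = 2·Na + glucose/18 + BUN/2.8
= 2·133 + 112/18 + 89/2.8
= 266 + 6.22 + 31.79
= 304.01 mOsm/kg

304.0 mOsm/kg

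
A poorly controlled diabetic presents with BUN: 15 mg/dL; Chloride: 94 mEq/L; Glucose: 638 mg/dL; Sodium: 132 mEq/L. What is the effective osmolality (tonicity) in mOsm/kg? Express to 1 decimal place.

Effective osmolality excludes urea (freely permeant across cell membranes):
2·Na + glucose/18
= 2·132 + 638/18
= 264 + 35.44
= 299.44 mOsm/kg

299.4 mOsm/kg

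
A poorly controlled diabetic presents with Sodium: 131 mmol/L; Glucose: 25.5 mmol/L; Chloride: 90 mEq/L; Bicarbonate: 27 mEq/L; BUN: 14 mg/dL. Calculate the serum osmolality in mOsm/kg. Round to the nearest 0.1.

Calculated osmolality = 2·Na + glucose + BUN/2.8
= 2·131 + 25.5 + 14/2.8
= 262 + 25.50 + 5
= 292.5 mOsm/kg

292.5 mOsm/kg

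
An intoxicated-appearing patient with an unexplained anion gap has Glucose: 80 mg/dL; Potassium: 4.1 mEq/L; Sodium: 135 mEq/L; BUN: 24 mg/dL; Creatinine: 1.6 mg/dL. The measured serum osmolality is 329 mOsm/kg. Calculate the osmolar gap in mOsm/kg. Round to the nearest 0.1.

46.0 mOsm/kg

Calculated osmolality = 2·Na + glucose/18 + BUN/2.8
= 2·135 + 80/18 + 24/2.8
= 270 + 4.44 + 8.57
= 283.01 mOsm/kg ≈ 283.0 mOsm/kg
Osmolar gap = measured − calculated = 329 − 283.0 = 46.0 mOsm/kg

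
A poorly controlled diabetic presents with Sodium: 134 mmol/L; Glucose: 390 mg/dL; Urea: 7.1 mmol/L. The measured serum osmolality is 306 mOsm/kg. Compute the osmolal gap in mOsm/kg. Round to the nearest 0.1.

Calculated osmolality = 2·Na + glucose/18 + urea
= 2·134 + 390/18 + 7.1
= 268 + 21.67 + 7.10
= 296.77 mOsm/kg ≈ 296.8 mOsm/kg
Osmolar gap = measured − calculated = 306 − 296.8 = 9.2 mOsm/kg

9.2 mOsm/kg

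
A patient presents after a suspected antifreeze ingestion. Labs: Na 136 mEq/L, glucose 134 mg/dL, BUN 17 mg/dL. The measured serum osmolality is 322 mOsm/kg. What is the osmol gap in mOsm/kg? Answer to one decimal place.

36.5 mOsm/kg

Calculated osmolality = 2·Na + glucose/18 + BUN/2.8
= 2·136 + 134/18 + 17/2.8
= 272 + 7.44 + 6.07
= 285.51 mOsm/kg ≈ 285.5 mOsm/kg
Osmolar gap = measured − calculated = 322 − 285.5 = 36.5 mOsm/kg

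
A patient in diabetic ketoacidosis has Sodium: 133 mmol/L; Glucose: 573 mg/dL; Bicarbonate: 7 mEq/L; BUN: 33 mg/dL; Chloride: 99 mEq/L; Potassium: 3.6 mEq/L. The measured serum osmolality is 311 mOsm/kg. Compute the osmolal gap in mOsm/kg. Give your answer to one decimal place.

Calculated osmolality = 2·Na + glucose/18 + BUN/2.8
= 2·133 + 573/18 + 33/2.8
= 266 + 31.83 + 11.79
= 309.62 mOsm/kg ≈ 309.6 mOsm/kg
Osmolar gap = measured − calculated = 311 − 309.6 = 1.4 mOsm/kg

1.4 mOsm/kg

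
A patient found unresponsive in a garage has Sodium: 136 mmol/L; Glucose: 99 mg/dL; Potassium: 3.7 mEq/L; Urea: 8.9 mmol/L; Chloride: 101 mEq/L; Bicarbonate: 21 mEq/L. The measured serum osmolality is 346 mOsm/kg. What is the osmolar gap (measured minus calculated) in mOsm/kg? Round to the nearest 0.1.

Calculated osmolality = 2·Na + glucose/18 + urea
= 2·136 + 99/18 + 8.9
= 272 + 5.50 + 8.90
= 286.4 mOsm/kg ≈ 286.4 mOsm/kg
Osmolar gap = measured − calculated = 346 − 286.4 = 59.6 mOsm/kg

59.6 mOsm/kg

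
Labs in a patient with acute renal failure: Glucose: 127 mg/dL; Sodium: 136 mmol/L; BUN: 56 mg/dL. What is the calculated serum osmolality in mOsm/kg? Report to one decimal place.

299.1 mOsm/kg

Calculated osmolality = 2·Na + glucose/18 + BUN/2.8
= 2·136 + 127/18 + 56/2.8
= 272 + 7.06 + 20
= 299.06 mOsm/kg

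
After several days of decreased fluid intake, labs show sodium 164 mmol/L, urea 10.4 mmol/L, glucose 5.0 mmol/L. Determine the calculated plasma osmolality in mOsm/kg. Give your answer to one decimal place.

343.4 mOsm/kg

Calculated osmolality = 2·Na + glucose + urea
= 2·164 + 5 + 10.4
= 328 + 5 + 10.40
= 343.4 mOsm/kg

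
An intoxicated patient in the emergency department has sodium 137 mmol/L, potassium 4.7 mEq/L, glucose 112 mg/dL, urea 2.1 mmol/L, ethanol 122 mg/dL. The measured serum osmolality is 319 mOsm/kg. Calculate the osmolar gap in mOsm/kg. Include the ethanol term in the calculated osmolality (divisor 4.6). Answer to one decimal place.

10.2 mOsm/kg

Calculated osmolality = 2·Na + glucose/18 + urea + ethanol/4.6
= 2·137 + 112/18 + 2.1 + 122/4.6
= 274 + 6.22 + 2.10 + 26.52
= 308.84 mOsm/kg ≈ 308.8 mOsm/kg
Osmolar gap = measured − calculated = 319 − 308.8 = 10.2 mOsm/kg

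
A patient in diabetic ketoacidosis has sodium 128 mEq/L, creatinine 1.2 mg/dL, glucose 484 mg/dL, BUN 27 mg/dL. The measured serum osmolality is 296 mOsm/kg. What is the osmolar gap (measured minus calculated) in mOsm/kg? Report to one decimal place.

Calculated osmolality = 2·Na + glucose/18 + BUN/2.8
= 2·128 + 484/18 + 27/2.8
= 256 + 26.89 + 9.64
= 292.53 mOsm/kg ≈ 292.5 mOsm/kg
Osmolar gap = measured − calculated = 296 − 292.5 = 3.5 mOsm/kg

3.5 mOsm/kg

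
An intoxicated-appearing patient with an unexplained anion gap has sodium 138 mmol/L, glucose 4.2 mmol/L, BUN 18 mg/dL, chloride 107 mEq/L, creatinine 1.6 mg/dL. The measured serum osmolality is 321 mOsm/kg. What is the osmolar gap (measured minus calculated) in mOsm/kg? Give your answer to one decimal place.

34.4 mOsm/kg

Calculated osmolality = 2·Na + glucose + BUN/2.8
= 2·138 + 4.2 + 18/2.8
= 276 + 4.20 + 6.43
= 286.63 mOsm/kg ≈ 286.6 mOsm/kg
Osmolar gap = measured − calculated = 321 − 286.6 = 34.4 mOsm/kg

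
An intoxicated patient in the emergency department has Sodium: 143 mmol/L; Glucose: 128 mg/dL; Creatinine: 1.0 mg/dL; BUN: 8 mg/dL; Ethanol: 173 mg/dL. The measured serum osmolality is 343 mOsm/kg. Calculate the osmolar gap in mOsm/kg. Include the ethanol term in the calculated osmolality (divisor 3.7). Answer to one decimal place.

0.3 mOsm/kg

Calculated osmolality = 2·Na + glucose/18 + BUN/2.8 + ethanol/3.7
= 2·143 + 128/18 + 8/2.8 + 173/3.7
= 286 + 7.11 + 2.86 + 46.76
= 342.73 mOsm/kg ≈ 342.7 mOsm/kg
Osmolar gap = measured − calculated = 343 − 342.7 = 0.3 mOsm/kg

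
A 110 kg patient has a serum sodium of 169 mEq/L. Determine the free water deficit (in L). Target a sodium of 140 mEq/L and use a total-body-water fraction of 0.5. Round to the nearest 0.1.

TBW = 0.5 · 110 = 55 L
Free water deficit = TBW · (Na/140 − 1)
= 55 · (169/140 − 1)
= 55 · 0.2071
= 11.39 L

11.4 L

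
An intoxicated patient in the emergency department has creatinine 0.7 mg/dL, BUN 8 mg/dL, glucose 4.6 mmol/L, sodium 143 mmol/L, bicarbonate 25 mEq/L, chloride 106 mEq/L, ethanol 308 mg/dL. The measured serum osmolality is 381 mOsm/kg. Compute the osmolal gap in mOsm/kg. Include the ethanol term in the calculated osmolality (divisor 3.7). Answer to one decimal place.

Calculated osmolality = 2·Na + glucose + BUN/2.8 + ethanol/3.7
= 2·143 + 4.6 + 8/2.8 + 308/3.7
= 286 + 4.60 + 2.86 + 83.24
= 376.7 mOsm/kg ≈ 376.7 mOsm/kg
Osmolar gap = measured − calculated = 381 − 376.7 = 4.3 mOsm/kg

4.3 mOsm/kg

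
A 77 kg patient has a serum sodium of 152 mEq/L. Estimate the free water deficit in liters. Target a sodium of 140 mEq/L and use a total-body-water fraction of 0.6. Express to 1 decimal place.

4.0 L

TBW = 0.6 · 77 = 46.2 L
Free water deficit = TBW · (Na/140 − 1)
= 46.2 · (152/140 − 1)
= 46.2 · 0.0857
= 3.96 L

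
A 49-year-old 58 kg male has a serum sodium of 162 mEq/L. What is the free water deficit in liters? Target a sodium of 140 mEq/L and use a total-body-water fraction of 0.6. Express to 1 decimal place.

TBW = 0.6 · 58 = 34.8 L
Free water deficit = TBW · (Na/140 − 1)
= 34.8 · (162/140 − 1)
= 34.8 · 0.1571
= 5.47 L

5.5 L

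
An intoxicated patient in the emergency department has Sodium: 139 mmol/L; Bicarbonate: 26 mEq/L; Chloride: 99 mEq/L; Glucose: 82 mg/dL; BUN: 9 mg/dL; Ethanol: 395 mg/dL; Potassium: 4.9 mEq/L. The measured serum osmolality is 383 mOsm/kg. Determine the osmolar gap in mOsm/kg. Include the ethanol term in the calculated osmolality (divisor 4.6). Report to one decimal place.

Calculated osmolality = 2·Na + glucose/18 + BUN/2.8 + ethanol/4.6
= 2·139 + 82/18 + 9/2.8 + 395/4.6
= 278 + 4.56 + 3.21 + 85.87
= 371.64 mOsm/kg ≈ 371.6 mOsm/kg
Osmolar gap = measured − calculated = 383 − 371.6 = 11.4 mOsm/kg

11.4 mOsm/kg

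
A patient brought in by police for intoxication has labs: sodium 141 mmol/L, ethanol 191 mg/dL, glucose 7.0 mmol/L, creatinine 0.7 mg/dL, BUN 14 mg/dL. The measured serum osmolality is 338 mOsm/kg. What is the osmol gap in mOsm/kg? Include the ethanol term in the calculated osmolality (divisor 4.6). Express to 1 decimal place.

Calculated osmolality = 2·Na + glucose + BUN/2.8 + ethanol/4.6
= 2·141 + 7 + 14/2.8 + 191/4.6
= 282 + 7 + 5 + 41.52
= 335.52 mOsm/kg ≈ 335.5 mOsm/kg
Osmolar gap = measured − calculated = 338 − 335.5 = 2.5 mOsm/kg

2.5 mOsm/kg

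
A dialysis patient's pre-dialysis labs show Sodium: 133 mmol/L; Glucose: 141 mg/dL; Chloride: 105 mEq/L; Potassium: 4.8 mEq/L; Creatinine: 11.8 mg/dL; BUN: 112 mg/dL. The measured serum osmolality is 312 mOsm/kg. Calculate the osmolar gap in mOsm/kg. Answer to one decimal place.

Calculated osmolality = 2·Na + glucose/18 + BUN/2.8
= 2·133 + 141/18 + 112/2.8
= 266 + 7.83 + 40
= 313.83 mOsm/kg ≈ 313.8 mOsm/kg
Osmolar gap = measured − calculated = 312 − 313.8 = -1.8 mOsm/kg

-1.8 mOsm/kg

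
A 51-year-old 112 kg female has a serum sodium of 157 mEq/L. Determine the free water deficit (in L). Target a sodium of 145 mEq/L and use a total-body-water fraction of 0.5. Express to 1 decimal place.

TBW = 0.5 · 112 = 56 L
Free water deficit = TBW · (Na/145 − 1)
= 56 · (157/145 − 1)
= 56 · 0.0828
= 4.64 L

4.6 L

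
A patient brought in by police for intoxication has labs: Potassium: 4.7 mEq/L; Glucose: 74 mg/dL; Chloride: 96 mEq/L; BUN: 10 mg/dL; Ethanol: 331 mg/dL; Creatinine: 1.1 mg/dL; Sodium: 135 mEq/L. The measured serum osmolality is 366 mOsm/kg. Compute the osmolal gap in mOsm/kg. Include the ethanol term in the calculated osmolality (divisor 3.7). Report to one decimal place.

-1.1 mOsm/kg

Calculated osmolality = 2·Na + glucose/18 + BUN/2.8 + ethanol/3.7
= 2·135 + 74/18 + 10/2.8 + 331/3.7
= 270 + 4.11 + 3.57 + 89.46
= 367.14 mOsm/kg ≈ 367.1 mOsm/kg
Osmolar gap = measured − calculated = 366 − 367.1 = -1.1 mOsm/kg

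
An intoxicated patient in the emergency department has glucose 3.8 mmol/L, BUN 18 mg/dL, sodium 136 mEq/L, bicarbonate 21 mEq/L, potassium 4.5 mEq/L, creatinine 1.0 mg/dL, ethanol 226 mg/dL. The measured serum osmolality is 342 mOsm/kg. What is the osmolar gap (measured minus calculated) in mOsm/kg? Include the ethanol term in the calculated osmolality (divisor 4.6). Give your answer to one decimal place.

10.6 mOsm/kg

Calculated osmolality = 2·Na + glucose + BUN/2.8 + ethanol/4.6
= 2·136 + 3.8 + 18/2.8 + 226/4.6
= 272 + 3.80 + 6.43 + 49.13
= 331.36 mOsm/kg ≈ 331.4 mOsm/kg
Osmolar gap = measured − calculated = 342 − 331.4 = 10.6 mOsm/kg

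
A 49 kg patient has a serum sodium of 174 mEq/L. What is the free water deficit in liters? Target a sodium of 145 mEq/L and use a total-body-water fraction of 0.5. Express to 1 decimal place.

TBW = 0.5 · 49 = 24.5 L
Free water deficit = TBW · (Na/145 − 1)
= 24.5 · (174/145 − 1)
= 24.5 · 0.2
= 4.9 L

4.9 L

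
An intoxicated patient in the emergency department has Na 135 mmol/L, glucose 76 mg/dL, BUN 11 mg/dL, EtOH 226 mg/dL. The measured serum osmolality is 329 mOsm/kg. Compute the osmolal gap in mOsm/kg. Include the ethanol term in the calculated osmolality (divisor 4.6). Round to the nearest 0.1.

1.7 mOsm/kg

Calculated osmolality = 2·Na + glucose/18 + BUN/2.8 + ethanol/4.6
= 2·135 + 76/18 + 11/2.8 + 226/4.6
= 270 + 4.22 + 3.93 + 49.13
= 327.28 mOsm/kg ≈ 327.3 mOsm/kg
Osmolar gap = measured − calculated = 329 − 327.3 = 1.7 mOsm/kg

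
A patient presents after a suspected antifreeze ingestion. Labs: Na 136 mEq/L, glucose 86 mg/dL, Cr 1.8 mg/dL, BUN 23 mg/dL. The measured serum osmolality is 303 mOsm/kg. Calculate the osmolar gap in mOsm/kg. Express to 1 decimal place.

18.0 mOsm/kg

Calculated osmolality = 2·Na + glucose/18 + BUN/2.8
= 2·136 + 86/18 + 23/2.8
= 272 + 4.78 + 8.21
= 284.99 mOsm/kg ≈ 285.0 mOsm/kg
Osmolar gap = measured − calculated = 303 − 285.0 = 18.0 mOsm/kg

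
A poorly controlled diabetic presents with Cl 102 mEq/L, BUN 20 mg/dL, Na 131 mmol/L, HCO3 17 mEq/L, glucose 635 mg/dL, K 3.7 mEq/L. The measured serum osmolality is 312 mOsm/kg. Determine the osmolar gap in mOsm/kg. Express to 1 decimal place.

7.6 mOsm/kg

Calculated osmolality = 2·Na + glucose/18 + BUN/2.8
= 2·131 + 635/18 + 20/2.8
= 262 + 35.28 + 7.14
= 304.42 mOsm/kg ≈ 304.4 mOsm/kg
Osmolar gap = measured − calculated = 312 − 304.4 = 7.6 mOsm/kg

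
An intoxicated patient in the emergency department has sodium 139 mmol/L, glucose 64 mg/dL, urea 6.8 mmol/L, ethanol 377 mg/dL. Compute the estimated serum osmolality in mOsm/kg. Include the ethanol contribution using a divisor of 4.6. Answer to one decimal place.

Calculated osmolality = 2·Na + glucose/18 + urea + ethanol/4.6
= 2·139 + 64/18 + 6.8 + 377/4.6
= 278 + 3.56 + 6.80 + 81.96
= 370.32 mOsm/kg

370.3 mOsm/kg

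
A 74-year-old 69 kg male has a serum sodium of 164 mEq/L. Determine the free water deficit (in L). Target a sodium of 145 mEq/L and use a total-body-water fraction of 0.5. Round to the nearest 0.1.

4.5 L

TBW = 0.5 · 69 = 34.5 L
Free water deficit = TBW · (Na/145 − 1)
= 34.5 · (164/145 − 1)
= 34.5 · 0.131
= 4.52 L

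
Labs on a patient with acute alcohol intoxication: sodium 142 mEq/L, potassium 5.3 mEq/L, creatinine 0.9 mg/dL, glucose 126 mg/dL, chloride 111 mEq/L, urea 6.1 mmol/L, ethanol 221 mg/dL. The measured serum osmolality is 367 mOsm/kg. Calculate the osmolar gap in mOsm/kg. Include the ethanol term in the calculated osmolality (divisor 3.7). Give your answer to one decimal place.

Calculated osmolality = 2·Na + glucose/18 + urea + ethanol/3.7
= 2·142 + 126/18 + 6.1 + 221/3.7
= 284 + 7 + 6.10 + 59.73
= 356.83 mOsm/kg ≈ 356.8 mOsm/kg
Osmolar gap = measured − calculated = 367 − 356.8 = 10.2 mOsm/kg

10.2 mOsm/kg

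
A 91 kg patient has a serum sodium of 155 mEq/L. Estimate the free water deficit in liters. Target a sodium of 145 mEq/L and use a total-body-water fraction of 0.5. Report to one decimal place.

3.1 L

TBW = 0.5 · 91 = 45.5 L
Free water deficit = TBW · (Na/145 − 1)
= 45.5 · (155/145 − 1)
= 45.5 · 0.069
= 3.14 L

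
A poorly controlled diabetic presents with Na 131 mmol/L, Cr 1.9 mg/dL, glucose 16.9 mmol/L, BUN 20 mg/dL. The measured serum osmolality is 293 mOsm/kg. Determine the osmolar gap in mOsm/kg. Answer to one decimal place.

7.0 mOsm/kg

Calculated osmolality = 2·Na + glucose + BUN/2.8
= 2·131 + 16.9 + 20/2.8
= 262 + 16.90 + 7.14
= 286.04 mOsm/kg ≈ 286.0 mOsm/kg
Osmolar gap = measured − calculated = 293 − 286.0 = 7.0 mOsm/kg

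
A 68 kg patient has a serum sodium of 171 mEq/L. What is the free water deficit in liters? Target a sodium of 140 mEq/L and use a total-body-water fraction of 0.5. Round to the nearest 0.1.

7.5 L

TBW = 0.5 · 68 = 34 L
Free water deficit = TBW · (Na/140 − 1)
= 34 · (171/140 − 1)
= 34 · 0.2214
= 7.53 L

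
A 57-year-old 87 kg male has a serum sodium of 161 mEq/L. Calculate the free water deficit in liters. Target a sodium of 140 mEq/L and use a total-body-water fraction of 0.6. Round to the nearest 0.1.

7.8 L

TBW = 0.6 · 87 = 52.2 L
Free water deficit = TBW · (Na/140 − 1)
= 52.2 · (161/140 − 1)
= 52.2 · 0.15
= 7.83 L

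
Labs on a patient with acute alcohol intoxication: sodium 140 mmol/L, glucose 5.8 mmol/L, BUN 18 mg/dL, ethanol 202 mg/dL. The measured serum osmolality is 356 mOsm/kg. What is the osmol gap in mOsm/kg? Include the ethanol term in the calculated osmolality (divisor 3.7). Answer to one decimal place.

9.2 mOsm/kg

Calculated osmolality = 2·Na + glucose + BUN/2.8 + ethanol/3.7
= 2·140 + 5.8 + 18/2.8 + 202/3.7
= 280 + 5.80 + 6.43 + 54.59
= 346.82 mOsm/kg ≈ 346.8 mOsm/kg
Osmolar gap = measured − calculated = 356 − 346.8 = 9.2 mOsm/kg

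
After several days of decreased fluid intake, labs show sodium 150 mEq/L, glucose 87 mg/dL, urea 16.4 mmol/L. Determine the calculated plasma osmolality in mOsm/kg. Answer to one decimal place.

Calculated osmolality = 2·Na + glucose/18 + urea
= 2·150 + 87/18 + 16.4
= 300 + 4.83 + 16.40
= 321.23 mOsm/kg

321.2 mOsm/kg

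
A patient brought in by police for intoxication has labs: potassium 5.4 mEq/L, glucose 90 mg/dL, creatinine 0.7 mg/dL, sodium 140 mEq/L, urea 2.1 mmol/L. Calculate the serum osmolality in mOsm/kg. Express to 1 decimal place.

287.1 mOsm/kg

Calculated osmolality = 2·Na + glucose/18 + urea
= 2·140 + 90/18 + 2.1
= 280 + 5 + 2.10
= 287.1 mOsm/kg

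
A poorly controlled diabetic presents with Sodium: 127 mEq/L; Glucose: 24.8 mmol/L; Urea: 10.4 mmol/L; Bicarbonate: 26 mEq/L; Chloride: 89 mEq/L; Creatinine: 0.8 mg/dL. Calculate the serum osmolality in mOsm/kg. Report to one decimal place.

289.2 mOsm/kg

Calculated osmolality = 2·Na + glucose + urea
= 2·127 + 24.8 + 10.4
= 254 + 24.80 + 10.40
= 289.2 mOsm/kg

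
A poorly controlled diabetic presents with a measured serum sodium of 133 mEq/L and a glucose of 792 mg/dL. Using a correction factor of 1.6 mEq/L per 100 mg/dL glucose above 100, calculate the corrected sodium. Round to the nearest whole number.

Corrected Na = measured Na + 1.6 · (glucose − 100)/100
= 133 + 1.6 · (792 − 100)/100
= 133 + 11.1
= 144.1 mEq/L

144 mEq/L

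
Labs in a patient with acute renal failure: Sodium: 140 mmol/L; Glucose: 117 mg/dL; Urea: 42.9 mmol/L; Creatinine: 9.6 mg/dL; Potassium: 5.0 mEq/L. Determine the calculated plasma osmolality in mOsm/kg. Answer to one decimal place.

Calculated osmolality = 2·Na + glucose/18 + urea
= 2·140 + 117/18 + 42.9
= 280 + 6.50 + 42.90
= 329.4 mOsm/kg

329.4 mOsm/kg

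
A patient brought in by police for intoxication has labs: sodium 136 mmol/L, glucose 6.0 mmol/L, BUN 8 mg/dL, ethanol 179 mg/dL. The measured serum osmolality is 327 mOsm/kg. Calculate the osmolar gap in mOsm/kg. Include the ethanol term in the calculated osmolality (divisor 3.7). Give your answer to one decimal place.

Calculated osmolality = 2·Na + glucose + BUN/2.8 + ethanol/3.7
= 2·136 + 6 + 8/2.8 + 179/3.7
= 272 + 6 + 2.86 + 48.38
= 329.24 mOsm/kg ≈ 329.2 mOsm/kg
Osmolar gap = measured − calculated = 327 − 329.2 = -2.2 mOsm/kg

-2.2 mOsm/kg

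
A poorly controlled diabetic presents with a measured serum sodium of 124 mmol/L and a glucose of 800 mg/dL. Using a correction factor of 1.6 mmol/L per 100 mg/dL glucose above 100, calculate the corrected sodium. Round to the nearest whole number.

Corrected Na = measured Na + 1.6 · (glucose − 100)/100
= 124 + 1.6 · (800 − 100)/100
= 124 + 11.2
= 135.2 mmol/L

135 mmol/L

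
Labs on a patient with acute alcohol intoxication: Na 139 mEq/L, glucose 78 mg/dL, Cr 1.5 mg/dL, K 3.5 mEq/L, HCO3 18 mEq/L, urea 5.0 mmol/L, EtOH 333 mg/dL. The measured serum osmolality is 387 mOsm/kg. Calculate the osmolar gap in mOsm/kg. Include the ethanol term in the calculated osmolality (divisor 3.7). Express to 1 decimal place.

Calculated osmolality = 2·Na + glucose/18 + urea + ethanol/3.7
= 2·139 + 78/18 + 5 + 333/3.7
= 278 + 4.33 + 5 + 90
= 377.33 mOsm/kg ≈ 377.3 mOsm/kg
Osmolar gap = measured − calculated = 387 − 377.3 = 9.7 mOsm/kg

9.7 mOsm/kg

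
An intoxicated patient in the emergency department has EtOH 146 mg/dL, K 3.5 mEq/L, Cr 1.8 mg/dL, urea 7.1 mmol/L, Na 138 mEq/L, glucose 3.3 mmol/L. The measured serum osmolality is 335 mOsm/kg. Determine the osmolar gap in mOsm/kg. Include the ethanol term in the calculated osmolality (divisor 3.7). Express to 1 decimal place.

Calculated osmolality = 2·Na + glucose + urea + ethanol/3.7
= 2·138 + 3.3 + 7.1 + 146/3.7
= 276 + 3.30 + 7.10 + 39.46
= 325.86 mOsm/kg ≈ 325.9 mOsm/kg
Osmolar gap = measured − calculated = 335 − 325.9 = 9.1 mOsm/kg

9.1 mOsm/kg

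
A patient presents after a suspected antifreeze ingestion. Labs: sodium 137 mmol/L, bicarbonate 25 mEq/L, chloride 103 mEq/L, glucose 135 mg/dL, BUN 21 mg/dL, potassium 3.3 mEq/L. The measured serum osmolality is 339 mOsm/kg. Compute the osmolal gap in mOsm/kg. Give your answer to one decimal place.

Calculated osmolality = 2·Na + glucose/18 + BUN/2.8
= 2·137 + 135/18 + 21/2.8
= 274 + 7.50 + 7.50
= 289 mOsm/kg ≈ 289.0 mOsm/kg
Osmolar gap = measured − calculated = 339 − 289.0 = 50.0 mOsm/kg

50.0 mOsm/kg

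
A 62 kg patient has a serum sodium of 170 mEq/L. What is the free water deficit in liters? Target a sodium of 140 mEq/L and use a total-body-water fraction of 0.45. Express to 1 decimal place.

TBW = 0.45 · 62 = 27.9 L
Free water deficit = TBW · (Na/140 − 1)
= 27.9 · (170/140 − 1)
= 27.9 · 0.2143
= 5.98 L

6.0 L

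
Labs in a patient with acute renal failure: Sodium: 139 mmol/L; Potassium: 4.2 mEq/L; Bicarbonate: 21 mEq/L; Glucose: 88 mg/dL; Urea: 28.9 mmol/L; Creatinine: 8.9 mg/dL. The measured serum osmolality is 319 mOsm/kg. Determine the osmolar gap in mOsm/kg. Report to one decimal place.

Calculated osmolality = 2·Na + glucose/18 + urea
= 2·139 + 88/18 + 28.9
= 278 + 4.89 + 28.90
= 311.79 mOsm/kg ≈ 311.8 mOsm/kg
Osmolar gap = measured − calculated = 319 − 311.8 = 7.2 mOsm/kg

7.2 mOsm/kg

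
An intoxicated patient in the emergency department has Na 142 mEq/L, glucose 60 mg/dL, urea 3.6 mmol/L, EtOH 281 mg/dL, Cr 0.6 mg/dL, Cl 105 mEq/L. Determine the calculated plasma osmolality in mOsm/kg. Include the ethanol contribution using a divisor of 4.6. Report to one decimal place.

Calculated osmolality = 2·Na + glucose/18 + urea + ethanol/4.6
= 2·142 + 60/18 + 3.6 + 281/4.6
= 284 + 3.33 + 3.60 + 61.09
= 352.02 mOsm/kg

352.0 mOsm/kg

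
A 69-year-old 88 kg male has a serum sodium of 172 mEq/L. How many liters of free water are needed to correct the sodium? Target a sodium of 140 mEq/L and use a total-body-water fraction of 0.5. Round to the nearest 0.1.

TBW = 0.5 · 88 = 44 L
Free water deficit = TBW · (Na/140 − 1)
= 44 · (172/140 − 1)
= 44 · 0.2286
= 10.06 L

10.1 L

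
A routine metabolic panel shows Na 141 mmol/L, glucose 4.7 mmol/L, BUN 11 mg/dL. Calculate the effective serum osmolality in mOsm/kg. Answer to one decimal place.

Effective osmolality excludes urea (freely permeant across cell membranes):
2·Na + glucose
= 2·141 + 4.7
= 282 + 4.7
= 286.7 mOsm/kg

286.7 mOsm/kg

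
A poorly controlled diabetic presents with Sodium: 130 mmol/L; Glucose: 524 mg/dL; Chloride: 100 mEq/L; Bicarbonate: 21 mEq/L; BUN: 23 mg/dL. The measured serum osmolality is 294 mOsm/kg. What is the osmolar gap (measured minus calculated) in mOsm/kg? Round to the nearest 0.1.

Calculated osmolality = 2·Na + glucose/18 + BUN/2.8
= 2·130 + 524/18 + 23/2.8
= 260 + 29.11 + 8.21
= 297.32 mOsm/kg ≈ 297.3 mOsm/kg
Osmolar gap = measured − calculated = 294 − 297.3 = -3.3 mOsm/kg

-3.3 mOsm/kg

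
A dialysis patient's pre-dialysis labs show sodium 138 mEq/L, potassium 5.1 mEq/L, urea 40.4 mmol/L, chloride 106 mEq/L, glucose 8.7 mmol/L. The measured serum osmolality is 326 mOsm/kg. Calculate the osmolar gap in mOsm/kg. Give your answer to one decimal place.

Calculated osmolality = 2·Na + glucose + urea
= 2·138 + 8.7 + 40.4
= 276 + 8.70 + 40.40
= 325.1 mOsm/kg ≈ 325.1 mOsm/kg
Osmolar gap = measured − calculated = 326 − 325.1 = 0.9 mOsm/kg

0.9 mOsm/kg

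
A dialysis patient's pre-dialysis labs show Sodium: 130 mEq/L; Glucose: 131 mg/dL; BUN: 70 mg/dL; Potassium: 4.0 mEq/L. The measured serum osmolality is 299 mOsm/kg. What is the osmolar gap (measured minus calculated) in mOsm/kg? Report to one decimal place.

6.7 mOsm/kg

Calculated osmolality = 2·Na + glucose/18 + BUN/2.8
= 2·130 + 131/18 + 70/2.8
= 260 + 7.28 + 25
= 292.28 mOsm/kg ≈ 292.3 mOsm/kg
Osmolar gap = measured − calculated = 299 − 292.3 = 6.7 mOsm/kg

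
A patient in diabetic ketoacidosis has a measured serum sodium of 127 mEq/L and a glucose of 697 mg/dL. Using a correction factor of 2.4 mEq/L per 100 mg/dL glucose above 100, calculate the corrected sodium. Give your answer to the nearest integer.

Corrected Na = measured Na + 2.4 · (glucose − 100)/100
= 127 + 2.4 · (697 − 100)/100
= 127 + 14.3
= 141.3 mEq/L

141 mEq/L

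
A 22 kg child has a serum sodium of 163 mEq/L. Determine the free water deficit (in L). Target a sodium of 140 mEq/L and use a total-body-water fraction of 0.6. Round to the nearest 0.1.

2.2 L

TBW = 0.6 · 22 = 13.2 L
Free water deficit = TBW · (Na/140 − 1)
= 13.2 · (163/140 − 1)
= 13.2 · 0.1643
= 2.17 L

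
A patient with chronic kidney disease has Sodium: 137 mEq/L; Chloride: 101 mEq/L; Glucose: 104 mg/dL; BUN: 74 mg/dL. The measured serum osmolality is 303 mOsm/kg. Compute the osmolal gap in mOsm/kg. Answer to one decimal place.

-3.2 mOsm/kg

Calculated osmolality = 2·Na + glucose/18 + BUN/2.8
= 2·137 + 104/18 + 74/2.8
= 274 + 5.78 + 26.43
= 306.21 mOsm/kg ≈ 306.2 mOsm/kg
Osmolar gap = measured − calculated = 303 − 306.2 = -3.2 mOsm/kg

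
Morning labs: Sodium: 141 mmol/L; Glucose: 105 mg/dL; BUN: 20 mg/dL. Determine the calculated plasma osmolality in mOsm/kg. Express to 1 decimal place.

Calculated osmolality = 2·Na + glucose/18 + BUN/2.8
= 2·141 + 105/18 + 20/2.8
= 282 + 5.83 + 7.14
= 294.97 mOsm/kg

295.0 mOsm/kg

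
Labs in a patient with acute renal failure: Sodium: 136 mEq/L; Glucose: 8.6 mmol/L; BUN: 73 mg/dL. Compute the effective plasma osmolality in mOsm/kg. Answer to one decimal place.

280.6 mOsm/kg

Effective osmolality excludes urea (freely permeant across cell membranes):
2·Na + glucose
= 2·136 + 8.6
= 272 + 8.6
= 280.6 mOsm/kg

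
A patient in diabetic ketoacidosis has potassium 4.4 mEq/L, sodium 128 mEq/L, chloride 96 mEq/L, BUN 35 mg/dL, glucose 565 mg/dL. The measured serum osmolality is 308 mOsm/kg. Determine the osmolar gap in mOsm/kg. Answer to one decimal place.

Calculated osmolality = 2·Na + glucose/18 + BUN/2.8
= 2·128 + 565/18 + 35/2.8
= 256 + 31.39 + 12.50
= 299.89 mOsm/kg ≈ 299.9 mOsm/kg
Osmolar gap = measured − calculated = 308 − 299.9 = 8.1 mOsm/kg

8.1 mOsm/kg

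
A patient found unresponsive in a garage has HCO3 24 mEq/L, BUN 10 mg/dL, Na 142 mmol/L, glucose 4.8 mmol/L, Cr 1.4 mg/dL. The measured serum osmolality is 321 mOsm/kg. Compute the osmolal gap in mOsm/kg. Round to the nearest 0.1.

Calculated osmolality = 2·Na + glucose + BUN/2.8
= 2·142 + 4.8 + 10/2.8
= 284 + 4.80 + 3.57
= 292.37 mOsm/kg ≈ 292.4 mOsm/kg
Osmolar gap = measured − calculated = 321 − 292.4 = 28.6 mOsm/kg

28.6 mOsm/kg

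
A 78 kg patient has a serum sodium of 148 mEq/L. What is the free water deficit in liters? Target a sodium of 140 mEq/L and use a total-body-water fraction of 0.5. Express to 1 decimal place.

TBW = 0.5 · 78 = 39 L
Free water deficit = TBW · (Na/140 − 1)
= 39 · (148/140 − 1)
= 39 · 0.0571
= 2.23 L

2.2 L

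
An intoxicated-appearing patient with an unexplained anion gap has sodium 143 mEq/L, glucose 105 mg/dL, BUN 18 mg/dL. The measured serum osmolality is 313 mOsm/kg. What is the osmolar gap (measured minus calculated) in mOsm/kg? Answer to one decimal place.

Calculated osmolality = 2·Na + glucose/18 + BUN/2.8
= 2·143 + 105/18 + 18/2.8
= 286 + 5.83 + 6.43
= 298.26 mOsm/kg ≈ 298.3 mOsm/kg
Osmolar gap = measured − calculated = 313 − 298.3 = 14.7 mOsm/kg

14.7 mOsm/kg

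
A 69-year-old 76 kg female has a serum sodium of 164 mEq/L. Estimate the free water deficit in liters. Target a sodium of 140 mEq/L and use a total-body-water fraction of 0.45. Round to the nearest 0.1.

TBW = 0.45 · 76 = 34.2 L
Free water deficit = TBW · (Na/140 − 1)
= 34.2 · (164/140 − 1)
= 34.2 · 0.1714
= 5.86 L

5.9 L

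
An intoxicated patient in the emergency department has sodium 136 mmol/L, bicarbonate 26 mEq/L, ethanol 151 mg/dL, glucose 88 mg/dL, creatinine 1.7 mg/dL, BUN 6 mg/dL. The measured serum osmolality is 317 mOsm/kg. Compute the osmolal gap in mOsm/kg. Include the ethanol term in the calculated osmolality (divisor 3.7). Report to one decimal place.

Calculated osmolality = 2·Na + glucose/18 + BUN/2.8 + ethanol/3.7
= 2·136 + 88/18 + 6/2.8 + 151/3.7
= 272 + 4.89 + 2.14 + 40.81
= 319.84 mOsm/kg ≈ 319.8 mOsm/kg
Osmolar gap = measured − calculated = 317 − 319.8 = -2.8 mOsm/kg

-2.8 mOsm/kg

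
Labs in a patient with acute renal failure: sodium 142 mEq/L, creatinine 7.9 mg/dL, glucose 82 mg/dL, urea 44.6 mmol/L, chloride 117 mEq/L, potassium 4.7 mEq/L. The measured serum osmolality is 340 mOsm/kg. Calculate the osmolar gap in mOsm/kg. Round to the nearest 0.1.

6.8 mOsm/kg

Calculated osmolality = 2·Na + glucose/18 + urea
= 2·142 + 82/18 + 44.6
= 284 + 4.56 + 44.60
= 333.16 mOsm/kg ≈ 333.2 mOsm/kg
Osmolar gap = measured − calculated = 340 − 333.2 = 6.8 mOsm/kg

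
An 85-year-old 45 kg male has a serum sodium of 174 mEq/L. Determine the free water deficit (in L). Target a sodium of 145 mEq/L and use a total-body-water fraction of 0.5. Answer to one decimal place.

TBW = 0.5 · 45 = 22.5 L
Free water deficit = TBW · (Na/145 − 1)
= 22.5 · (174/145 − 1)
= 22.5 · 0.2
= 4.5 L

4.5 L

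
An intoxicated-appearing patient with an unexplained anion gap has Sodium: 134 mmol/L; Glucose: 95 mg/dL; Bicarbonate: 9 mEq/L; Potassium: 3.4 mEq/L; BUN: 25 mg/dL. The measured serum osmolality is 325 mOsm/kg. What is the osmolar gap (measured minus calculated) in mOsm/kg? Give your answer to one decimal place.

42.8 mOsm/kg

Calculated osmolality = 2·Na + glucose/18 + BUN/2.8
= 2·134 + 95/18 + 25/2.8
= 268 + 5.28 + 8.93
= 282.21 mOsm/kg ≈ 282.2 mOsm/kg
Osmolar gap = measured − calculated = 325 − 282.2 = 42.8 mOsm/kg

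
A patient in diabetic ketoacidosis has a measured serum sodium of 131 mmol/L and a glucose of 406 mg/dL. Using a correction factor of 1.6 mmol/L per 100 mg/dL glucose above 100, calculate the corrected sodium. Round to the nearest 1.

Corrected Na = measured Na + 1.6 · (glucose − 100)/100
= 131 + 1.6 · (406 − 100)/100
= 131 + 4.9
= 135.9 mmol/L

136 mmol/L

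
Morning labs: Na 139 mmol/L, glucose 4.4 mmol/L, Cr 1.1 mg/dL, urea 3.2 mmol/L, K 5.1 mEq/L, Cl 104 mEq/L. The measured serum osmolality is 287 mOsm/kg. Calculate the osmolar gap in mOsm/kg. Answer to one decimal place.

1.4 mOsm/kg

Calculated osmolality = 2·Na + glucose + urea
= 2·139 + 4.4 + 3.2
= 278 + 4.40 + 3.20
= 285.6 mOsm/kg ≈ 285.6 mOsm/kg
Osmolar gap = measured − calculated = 287 − 285.6 = 1.4 mOsm/kg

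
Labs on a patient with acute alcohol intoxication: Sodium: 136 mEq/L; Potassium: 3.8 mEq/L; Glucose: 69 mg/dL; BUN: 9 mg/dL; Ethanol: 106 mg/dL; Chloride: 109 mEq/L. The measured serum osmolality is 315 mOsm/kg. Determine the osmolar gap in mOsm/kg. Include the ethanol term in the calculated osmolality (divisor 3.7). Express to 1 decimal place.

7.3 mOsm/kg

Calculated osmolality = 2·Na + glucose/18 + BUN/2.8 + ethanol/3.7
= 2·136 + 69/18 + 9/2.8 + 106/3.7
= 272 + 3.83 + 3.21 + 28.65
= 307.69 mOsm/kg ≈ 307.7 mOsm/kg
Osmolar gap = measured − calculated = 315 − 307.7 = 7.3 mOsm/kg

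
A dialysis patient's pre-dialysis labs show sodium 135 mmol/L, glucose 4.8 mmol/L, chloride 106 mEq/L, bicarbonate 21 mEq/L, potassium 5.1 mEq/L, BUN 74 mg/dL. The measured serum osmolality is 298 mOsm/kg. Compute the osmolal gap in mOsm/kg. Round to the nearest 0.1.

-3.2 mOsm/kg

Calculated osmolality = 2·Na + glucose + BUN/2.8
= 2·135 + 4.8 + 74/2.8
= 270 + 4.80 + 26.43
= 301.23 mOsm/kg ≈ 301.2 mOsm/kg
Osmolar gap = measured − calculated = 298 − 301.2 = -3.2 mOsm/kg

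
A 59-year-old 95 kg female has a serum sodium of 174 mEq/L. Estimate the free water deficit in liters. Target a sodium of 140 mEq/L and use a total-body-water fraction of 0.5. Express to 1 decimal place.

11.5 L

TBW = 0.5 · 95 = 47.5 L
Free water deficit = TBW · (Na/140 − 1)
= 47.5 · (174/140 − 1)
= 47.5 · 0.2429
= 11.54 L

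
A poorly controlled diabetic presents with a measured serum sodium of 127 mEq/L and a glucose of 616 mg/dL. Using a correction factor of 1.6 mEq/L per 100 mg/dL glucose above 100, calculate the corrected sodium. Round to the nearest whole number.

135 mEq/L

Corrected Na = measured Na + 1.6 · (glucose − 100)/100
= 127 + 1.6 · (616 − 100)/100
= 127 + 8.3
= 135.3 mEq/L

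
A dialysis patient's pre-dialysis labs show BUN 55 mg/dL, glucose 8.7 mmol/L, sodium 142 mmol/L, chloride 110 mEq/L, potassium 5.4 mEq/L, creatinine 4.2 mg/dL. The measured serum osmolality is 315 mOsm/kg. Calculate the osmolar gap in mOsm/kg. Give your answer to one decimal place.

Calculated osmolality = 2·Na + glucose + BUN/2.8
= 2·142 + 8.7 + 55/2.8
= 284 + 8.70 + 19.64
= 312.34 mOsm/kg ≈ 312.3 mOsm/kg
Osmolar gap = measured − calculated = 315 − 312.3 = 2.7 mOsm/kg

2.7 mOsm/kg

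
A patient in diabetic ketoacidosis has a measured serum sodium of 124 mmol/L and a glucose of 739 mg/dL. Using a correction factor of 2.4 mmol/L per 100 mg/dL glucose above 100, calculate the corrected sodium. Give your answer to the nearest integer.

Corrected Na = measured Na + 2.4 · (glucose − 100)/100
= 124 + 2.4 · (739 − 100)/100
= 124 + 15.3
= 139.3 mmol/L

139 mmol/L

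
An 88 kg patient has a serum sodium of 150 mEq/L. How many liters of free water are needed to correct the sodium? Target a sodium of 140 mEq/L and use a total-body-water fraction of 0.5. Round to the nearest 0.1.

TBW = 0.5 · 88 = 44 L
Free water deficit = TBW · (Na/140 − 1)
= 44 · (150/140 − 1)
= 44 · 0.0714
= 3.14 L

3.1 L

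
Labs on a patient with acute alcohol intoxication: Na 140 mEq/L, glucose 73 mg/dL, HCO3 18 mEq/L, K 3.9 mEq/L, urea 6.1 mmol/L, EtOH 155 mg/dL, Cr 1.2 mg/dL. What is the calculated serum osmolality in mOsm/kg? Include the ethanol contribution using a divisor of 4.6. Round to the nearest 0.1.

323.9 mOsm/kg

Calculated osmolality = 2·Na + glucose/18 + urea + ethanol/4.6
= 2·140 + 73/18 + 6.1 + 155/4.6
= 280 + 4.06 + 6.10 + 33.70
= 323.86 mOsm/kg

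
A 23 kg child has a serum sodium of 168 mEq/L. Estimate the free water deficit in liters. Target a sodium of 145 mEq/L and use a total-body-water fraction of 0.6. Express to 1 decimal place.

TBW = 0.6 · 23 = 13.8 L
Free water deficit = TBW · (Na/145 − 1)
= 13.8 · (168/145 − 1)
= 13.8 · 0.1586
= 2.19 L

2.2 L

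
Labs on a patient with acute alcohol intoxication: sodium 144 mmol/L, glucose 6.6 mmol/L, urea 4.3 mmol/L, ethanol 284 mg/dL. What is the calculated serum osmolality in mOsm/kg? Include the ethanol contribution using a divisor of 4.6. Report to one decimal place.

360.6 mOsm/kg

Calculated osmolality = 2·Na + glucose + urea + ethanol/4.6
= 2·144 + 6.6 + 4.3 + 284/4.6
= 288 + 6.60 + 4.30 + 61.74
= 360.64 mOsm/kg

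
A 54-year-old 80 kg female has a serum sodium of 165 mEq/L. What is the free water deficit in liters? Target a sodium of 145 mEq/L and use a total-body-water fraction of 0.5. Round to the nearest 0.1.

5.5 L

TBW = 0.5 · 80 = 40 L
Free water deficit = TBW · (Na/145 − 1)
= 40 · (165/145 − 1)
= 40 · 0.1379
= 5.52 L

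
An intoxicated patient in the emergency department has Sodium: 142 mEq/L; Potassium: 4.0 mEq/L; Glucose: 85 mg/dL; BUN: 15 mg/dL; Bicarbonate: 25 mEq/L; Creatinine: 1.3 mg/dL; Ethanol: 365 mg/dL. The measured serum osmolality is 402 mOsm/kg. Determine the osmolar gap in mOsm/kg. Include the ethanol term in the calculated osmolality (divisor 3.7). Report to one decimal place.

Calculated osmolality = 2·Na + glucose/18 + BUN/2.8 + ethanol/3.7
= 2·142 + 85/18 + 15/2.8 + 365/3.7
= 284 + 4.72 + 5.36 + 98.65
= 392.73 mOsm/kg ≈ 392.7 mOsm/kg
Osmolar gap = measured − calculated = 402 − 392.7 = 9.3 mOsm/kg

9.3 mOsm/kg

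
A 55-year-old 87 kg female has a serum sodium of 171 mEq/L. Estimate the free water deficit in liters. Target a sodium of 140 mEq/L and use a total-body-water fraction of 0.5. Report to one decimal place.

TBW = 0.5 · 87 = 43.5 L
Free water deficit = TBW · (Na/140 − 1)
= 43.5 · (171/140 − 1)
= 43.5 · 0.2214
= 9.63 L

9.6 L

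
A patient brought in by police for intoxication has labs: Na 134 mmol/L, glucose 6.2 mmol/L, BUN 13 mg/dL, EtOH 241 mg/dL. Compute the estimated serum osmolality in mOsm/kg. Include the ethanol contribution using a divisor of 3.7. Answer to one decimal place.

344.0 mOsm/kg

Calculated osmolality = 2·Na + glucose + BUN/2.8 + ethanol/3.7
= 2·134 + 6.2 + 13/2.8 + 241/3.7
= 268 + 6.20 + 4.64 + 65.14
= 343.98 mOsm/kg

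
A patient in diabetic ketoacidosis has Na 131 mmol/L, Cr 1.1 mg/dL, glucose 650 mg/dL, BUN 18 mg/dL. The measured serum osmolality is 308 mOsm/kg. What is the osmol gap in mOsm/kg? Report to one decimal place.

Calculated osmolality = 2·Na + glucose/18 + BUN/2.8
= 2·131 + 650/18 + 18/2.8
= 262 + 36.11 + 6.43
= 304.54 mOsm/kg ≈ 304.5 mOsm/kg
Osmolar gap = measured − calculated = 308 − 304.5 = 3.5 mOsm/kg

3.5 mOsm/kg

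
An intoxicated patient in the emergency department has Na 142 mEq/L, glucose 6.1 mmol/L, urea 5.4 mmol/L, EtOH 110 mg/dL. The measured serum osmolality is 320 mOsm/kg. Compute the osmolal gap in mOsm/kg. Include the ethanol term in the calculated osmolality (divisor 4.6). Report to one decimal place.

0.6 mOsm/kg

Calculated osmolality = 2·Na + glucose + urea + ethanol/4.6
= 2·142 + 6.1 + 5.4 + 110/4.6
= 284 + 6.10 + 5.40 + 23.91
= 319.41 mOsm/kg ≈ 319.4 mOsm/kg
Osmolar gap = measured − calculated = 320 − 319.4 = 0.6 mOsm/kg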